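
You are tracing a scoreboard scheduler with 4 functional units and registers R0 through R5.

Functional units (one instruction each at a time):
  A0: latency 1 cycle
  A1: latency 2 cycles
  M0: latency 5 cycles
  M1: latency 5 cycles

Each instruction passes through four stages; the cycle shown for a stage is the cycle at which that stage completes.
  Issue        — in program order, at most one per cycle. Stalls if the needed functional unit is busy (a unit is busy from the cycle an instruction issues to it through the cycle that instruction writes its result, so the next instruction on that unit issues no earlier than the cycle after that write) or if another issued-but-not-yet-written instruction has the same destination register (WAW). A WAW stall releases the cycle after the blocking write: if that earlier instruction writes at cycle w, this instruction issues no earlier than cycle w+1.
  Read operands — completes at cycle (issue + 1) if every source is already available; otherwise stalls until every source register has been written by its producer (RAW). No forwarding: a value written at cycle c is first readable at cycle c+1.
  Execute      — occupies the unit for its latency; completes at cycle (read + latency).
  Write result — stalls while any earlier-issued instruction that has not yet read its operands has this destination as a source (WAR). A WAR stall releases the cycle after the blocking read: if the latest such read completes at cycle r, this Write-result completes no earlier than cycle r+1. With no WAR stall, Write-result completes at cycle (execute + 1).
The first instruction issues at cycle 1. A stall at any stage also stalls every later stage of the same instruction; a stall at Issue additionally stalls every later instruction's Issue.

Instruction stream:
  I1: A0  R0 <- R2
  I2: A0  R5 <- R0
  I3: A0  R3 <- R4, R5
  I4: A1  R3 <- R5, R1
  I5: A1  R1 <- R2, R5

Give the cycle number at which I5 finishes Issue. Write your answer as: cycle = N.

c1: issue I1 (A0)
c2: I1 read-ops
c3: I1 finished on A0
c4: I1→R0
c5: issue I2 (A0)
c6: I2 read-ops
c7: I2 finished on A0
c8: I2→R5
c9: issue I3 (A0)
c10: I3 read-ops
c11: I3 finished on A0
c12: I3→R3
c13: issue I4 (A1)
c14: I4 read-ops
c16: I4 finished on A1
c17: I4→R3
c18: issue I5 (A1)
c19: I5 read-ops
c21: I5 finished on A1
c22: I5→R1

cycle = 18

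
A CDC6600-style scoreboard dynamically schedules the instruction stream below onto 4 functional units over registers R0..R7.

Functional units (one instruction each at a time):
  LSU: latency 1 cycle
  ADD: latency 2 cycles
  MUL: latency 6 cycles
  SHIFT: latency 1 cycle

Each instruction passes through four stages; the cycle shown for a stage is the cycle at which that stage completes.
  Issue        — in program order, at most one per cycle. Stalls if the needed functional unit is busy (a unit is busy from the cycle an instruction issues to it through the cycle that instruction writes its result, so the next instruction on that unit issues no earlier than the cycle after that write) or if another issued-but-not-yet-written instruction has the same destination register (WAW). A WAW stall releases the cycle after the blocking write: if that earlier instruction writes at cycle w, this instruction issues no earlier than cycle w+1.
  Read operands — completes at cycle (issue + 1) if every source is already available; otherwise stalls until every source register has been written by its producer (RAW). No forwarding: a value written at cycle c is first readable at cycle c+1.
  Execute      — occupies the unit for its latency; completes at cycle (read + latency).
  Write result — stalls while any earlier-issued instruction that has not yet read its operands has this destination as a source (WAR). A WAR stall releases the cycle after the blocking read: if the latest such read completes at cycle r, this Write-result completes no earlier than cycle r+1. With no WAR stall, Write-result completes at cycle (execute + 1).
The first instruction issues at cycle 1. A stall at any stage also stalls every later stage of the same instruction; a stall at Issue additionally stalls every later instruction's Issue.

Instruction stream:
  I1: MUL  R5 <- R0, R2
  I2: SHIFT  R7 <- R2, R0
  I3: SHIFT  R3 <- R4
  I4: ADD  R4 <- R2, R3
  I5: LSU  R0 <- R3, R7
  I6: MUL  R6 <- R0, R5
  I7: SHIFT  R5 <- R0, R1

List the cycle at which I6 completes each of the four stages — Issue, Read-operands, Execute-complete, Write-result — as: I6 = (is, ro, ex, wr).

I6 = (10, 13, 19, 20)

  I1 | 1 | 2 | 8 | 9
  I2 | 2 | 3 | 4 | 5
  I3 | 6 | 7 | 8 | 9   struct: SHIFT busy until I2 writes@5
  I4 | 7 | 10 | 12 | 13   RAW R3: wait I3 write@9
  I5 | 8 | 10 | 11 | 12   RAW R3: wait I3 write@9
  I6 | 10 | 13 | 19 | 20   struct: MUL busy until I1 writes@9 · RAW R0: wait I5 write@12
  I7 | 11 | 13 | 14 | 15   RAW R0: wait I5 write@12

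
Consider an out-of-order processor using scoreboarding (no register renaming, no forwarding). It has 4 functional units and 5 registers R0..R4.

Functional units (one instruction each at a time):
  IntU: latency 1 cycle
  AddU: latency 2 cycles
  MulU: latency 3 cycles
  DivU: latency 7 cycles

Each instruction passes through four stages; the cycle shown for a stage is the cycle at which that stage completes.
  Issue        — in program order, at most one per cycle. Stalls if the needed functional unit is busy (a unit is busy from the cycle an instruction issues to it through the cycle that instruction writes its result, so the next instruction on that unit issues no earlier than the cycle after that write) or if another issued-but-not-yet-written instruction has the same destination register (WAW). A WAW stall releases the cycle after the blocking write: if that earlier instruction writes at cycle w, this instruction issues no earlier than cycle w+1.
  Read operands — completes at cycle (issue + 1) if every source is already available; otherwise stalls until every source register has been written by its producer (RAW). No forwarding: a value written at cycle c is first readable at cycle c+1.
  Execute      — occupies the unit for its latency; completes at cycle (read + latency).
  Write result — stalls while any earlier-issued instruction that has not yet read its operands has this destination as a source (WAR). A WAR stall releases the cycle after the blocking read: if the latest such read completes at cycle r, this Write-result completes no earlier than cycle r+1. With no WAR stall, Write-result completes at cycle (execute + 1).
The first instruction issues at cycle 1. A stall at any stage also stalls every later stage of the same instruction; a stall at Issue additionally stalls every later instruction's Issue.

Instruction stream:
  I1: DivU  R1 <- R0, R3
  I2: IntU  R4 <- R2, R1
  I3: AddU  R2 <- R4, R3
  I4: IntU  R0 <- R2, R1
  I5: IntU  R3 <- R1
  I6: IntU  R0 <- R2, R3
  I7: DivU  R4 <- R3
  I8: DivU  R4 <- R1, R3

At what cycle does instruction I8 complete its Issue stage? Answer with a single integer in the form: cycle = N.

I1 -> (1, 2, 9, 10)
I2 -> (2, 11, 12, 13)  // RAW R1: wait I1 write@10
I3 -> (3, 14, 16, 17)  // RAW R4: wait I2 write@13
I4 -> (14, 18, 19, 20)  // struct: IntU busy until I2 writes@13, RAW R2: wait I3 write@17
I5 -> (21, 22, 23, 24)  // struct: IntU busy until I4 writes@20
I6 -> (25, 26, 27, 28)  // struct: IntU busy until I5 writes@24
I7 -> (26, 27, 34, 35)
I8 -> (36, 37, 44, 45)  // struct: DivU busy until I7 writes@35

cycle = 36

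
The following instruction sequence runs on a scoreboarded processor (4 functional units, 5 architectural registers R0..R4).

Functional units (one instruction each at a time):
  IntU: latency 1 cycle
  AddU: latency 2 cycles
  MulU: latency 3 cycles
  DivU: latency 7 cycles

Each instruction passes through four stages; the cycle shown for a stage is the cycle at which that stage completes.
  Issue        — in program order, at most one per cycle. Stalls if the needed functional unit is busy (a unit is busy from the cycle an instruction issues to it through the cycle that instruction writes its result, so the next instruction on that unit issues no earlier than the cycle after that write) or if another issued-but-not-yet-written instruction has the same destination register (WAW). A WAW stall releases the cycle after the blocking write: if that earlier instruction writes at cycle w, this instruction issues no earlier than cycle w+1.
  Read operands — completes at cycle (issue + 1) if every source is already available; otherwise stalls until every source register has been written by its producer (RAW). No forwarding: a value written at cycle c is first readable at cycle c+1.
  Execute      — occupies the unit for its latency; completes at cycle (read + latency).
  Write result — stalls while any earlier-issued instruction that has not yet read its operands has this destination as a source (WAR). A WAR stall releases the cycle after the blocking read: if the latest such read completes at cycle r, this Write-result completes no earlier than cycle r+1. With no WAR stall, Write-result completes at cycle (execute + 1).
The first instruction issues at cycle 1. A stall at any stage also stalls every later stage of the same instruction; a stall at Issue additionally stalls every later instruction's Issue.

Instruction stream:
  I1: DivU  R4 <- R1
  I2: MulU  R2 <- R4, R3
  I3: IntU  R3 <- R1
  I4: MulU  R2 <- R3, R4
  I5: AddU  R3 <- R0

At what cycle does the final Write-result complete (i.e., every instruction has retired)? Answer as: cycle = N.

t=1  issue I1 (DivU)
t=2  I1 read-ops, issue I2 (MulU)
t=3  issue I3 (IntU)
t=4  I3 read-ops
t=5  I3 finished on IntU
t=9  I1 finished on DivU
t=10  I1→R4
t=11  I2 read-ops
t=12  I3→R3
t=14  I2 finished on MulU
t=15  I2→R2
t=16  issue I4 (MulU)
t=17  I4 read-ops, issue I5 (AddU)
t=18  I5 read-ops
t=20  I4 finished on MulU, I5 finished on AddU
t=21  I4→R2, I5→R3

cycle = 21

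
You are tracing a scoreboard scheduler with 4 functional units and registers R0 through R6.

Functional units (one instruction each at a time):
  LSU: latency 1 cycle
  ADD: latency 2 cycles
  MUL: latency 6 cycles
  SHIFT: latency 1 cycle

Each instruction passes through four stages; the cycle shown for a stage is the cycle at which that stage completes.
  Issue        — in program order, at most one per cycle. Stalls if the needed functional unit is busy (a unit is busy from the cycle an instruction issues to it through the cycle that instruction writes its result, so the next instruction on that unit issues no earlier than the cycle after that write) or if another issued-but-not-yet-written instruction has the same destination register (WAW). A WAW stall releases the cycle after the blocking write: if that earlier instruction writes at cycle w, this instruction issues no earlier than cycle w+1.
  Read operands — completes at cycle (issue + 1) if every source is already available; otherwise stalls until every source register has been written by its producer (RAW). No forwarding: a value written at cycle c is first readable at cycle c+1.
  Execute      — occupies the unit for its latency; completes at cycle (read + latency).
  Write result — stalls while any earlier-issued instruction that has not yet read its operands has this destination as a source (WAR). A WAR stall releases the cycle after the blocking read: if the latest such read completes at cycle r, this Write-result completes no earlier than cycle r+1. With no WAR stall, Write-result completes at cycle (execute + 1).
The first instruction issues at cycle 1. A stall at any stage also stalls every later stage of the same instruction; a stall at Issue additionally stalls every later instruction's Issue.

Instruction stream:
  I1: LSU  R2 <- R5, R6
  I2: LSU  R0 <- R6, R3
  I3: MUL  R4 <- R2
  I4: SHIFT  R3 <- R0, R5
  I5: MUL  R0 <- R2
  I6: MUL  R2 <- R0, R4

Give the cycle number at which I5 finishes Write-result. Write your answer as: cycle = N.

cycle = 23

I1: IS=1 RO=2 EX=3 WR=4
I2: IS=5 RO=6 EX=7 WR=8  [struct: LSU busy until I1 writes@4]
I3: IS=6 RO=7 EX=13 WR=14
I4: IS=7 RO=9 EX=10 WR=11  [RAW R0: wait I2 write@8]
I5: IS=15 RO=16 EX=22 WR=23  [struct: MUL busy until I3 writes@14]
I6: IS=24 RO=25 EX=31 WR=32  [struct: MUL busy until I5 writes@23]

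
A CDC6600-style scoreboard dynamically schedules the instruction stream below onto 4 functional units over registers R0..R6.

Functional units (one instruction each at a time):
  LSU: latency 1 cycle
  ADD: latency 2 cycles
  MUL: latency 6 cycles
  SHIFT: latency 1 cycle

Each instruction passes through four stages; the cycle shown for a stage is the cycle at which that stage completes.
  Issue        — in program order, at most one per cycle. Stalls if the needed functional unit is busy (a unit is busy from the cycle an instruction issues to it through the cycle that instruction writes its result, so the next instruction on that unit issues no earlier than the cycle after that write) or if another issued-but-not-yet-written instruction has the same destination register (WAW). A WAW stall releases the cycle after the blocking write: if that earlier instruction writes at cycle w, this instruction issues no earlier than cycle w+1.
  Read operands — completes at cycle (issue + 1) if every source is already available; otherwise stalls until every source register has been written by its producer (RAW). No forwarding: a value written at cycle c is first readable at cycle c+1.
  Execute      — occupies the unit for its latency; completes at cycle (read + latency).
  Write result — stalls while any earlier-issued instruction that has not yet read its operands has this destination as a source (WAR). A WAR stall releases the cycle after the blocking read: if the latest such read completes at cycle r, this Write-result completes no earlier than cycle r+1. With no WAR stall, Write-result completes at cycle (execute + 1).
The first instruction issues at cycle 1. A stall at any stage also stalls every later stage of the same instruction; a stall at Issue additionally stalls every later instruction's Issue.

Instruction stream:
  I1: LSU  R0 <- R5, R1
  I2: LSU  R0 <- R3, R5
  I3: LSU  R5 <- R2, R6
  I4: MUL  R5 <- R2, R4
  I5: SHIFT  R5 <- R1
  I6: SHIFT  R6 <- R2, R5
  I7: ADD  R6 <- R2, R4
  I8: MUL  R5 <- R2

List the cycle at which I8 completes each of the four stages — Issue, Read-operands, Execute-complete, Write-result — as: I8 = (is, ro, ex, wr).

I8 = (31, 32, 38, 39)

I1: IS=1 RO=2 EX=3 WR=4
I2: IS=5 RO=6 EX=7 WR=8  [struct: LSU busy until I1 writes@4]
I3: IS=9 RO=10 EX=11 WR=12  [struct: LSU busy until I2 writes@8]
I4: IS=13 RO=14 EX=20 WR=21  [WAW R5: wait I3 write@12]
I5: IS=22 RO=23 EX=24 WR=25  [WAW R5: wait I4 write@21]
I6: IS=26 RO=27 EX=28 WR=29  [struct: SHIFT busy until I5 writes@25]
I7: IS=30 RO=31 EX=33 WR=34  [WAW R6: wait I6 write@29]
I8: IS=31 RO=32 EX=38 WR=39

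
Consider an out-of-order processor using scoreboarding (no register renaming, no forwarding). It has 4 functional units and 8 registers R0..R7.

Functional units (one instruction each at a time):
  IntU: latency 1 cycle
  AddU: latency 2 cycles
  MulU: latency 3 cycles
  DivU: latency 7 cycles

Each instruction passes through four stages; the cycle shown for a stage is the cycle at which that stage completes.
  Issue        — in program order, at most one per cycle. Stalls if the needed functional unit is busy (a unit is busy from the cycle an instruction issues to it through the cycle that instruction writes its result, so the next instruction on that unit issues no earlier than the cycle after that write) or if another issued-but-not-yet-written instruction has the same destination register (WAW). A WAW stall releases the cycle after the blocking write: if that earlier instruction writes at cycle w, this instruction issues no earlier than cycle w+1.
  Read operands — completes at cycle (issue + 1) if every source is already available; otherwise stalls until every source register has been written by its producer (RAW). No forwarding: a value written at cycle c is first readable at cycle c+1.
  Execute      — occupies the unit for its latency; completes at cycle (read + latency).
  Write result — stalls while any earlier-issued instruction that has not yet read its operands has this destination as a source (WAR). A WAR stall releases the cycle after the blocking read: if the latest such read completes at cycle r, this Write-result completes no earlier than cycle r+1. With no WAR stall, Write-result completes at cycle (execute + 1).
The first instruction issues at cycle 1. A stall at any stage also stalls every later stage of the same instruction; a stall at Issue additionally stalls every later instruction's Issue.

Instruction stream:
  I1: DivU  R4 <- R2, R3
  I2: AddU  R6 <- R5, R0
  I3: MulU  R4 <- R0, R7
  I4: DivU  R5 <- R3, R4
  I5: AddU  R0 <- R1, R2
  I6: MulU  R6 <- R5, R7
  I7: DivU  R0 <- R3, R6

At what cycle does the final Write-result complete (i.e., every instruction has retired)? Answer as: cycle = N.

I1 -> (1, 2, 9, 10)
I2 -> (2, 3, 5, 6)
I3 -> (11, 12, 15, 16)  // WAW R4: wait I1 write@10
I4 -> (12, 17, 24, 25)  // RAW R4: wait I3 write@16
I5 -> (13, 14, 16, 17)
I6 -> (17, 26, 29, 30)  // struct: MulU busy until I3 writes@16, RAW R5: wait I4 write@25
I7 -> (26, 31, 38, 39)  // struct: DivU busy until I4 writes@25, RAW R6: wait I6 write@30

cycle = 39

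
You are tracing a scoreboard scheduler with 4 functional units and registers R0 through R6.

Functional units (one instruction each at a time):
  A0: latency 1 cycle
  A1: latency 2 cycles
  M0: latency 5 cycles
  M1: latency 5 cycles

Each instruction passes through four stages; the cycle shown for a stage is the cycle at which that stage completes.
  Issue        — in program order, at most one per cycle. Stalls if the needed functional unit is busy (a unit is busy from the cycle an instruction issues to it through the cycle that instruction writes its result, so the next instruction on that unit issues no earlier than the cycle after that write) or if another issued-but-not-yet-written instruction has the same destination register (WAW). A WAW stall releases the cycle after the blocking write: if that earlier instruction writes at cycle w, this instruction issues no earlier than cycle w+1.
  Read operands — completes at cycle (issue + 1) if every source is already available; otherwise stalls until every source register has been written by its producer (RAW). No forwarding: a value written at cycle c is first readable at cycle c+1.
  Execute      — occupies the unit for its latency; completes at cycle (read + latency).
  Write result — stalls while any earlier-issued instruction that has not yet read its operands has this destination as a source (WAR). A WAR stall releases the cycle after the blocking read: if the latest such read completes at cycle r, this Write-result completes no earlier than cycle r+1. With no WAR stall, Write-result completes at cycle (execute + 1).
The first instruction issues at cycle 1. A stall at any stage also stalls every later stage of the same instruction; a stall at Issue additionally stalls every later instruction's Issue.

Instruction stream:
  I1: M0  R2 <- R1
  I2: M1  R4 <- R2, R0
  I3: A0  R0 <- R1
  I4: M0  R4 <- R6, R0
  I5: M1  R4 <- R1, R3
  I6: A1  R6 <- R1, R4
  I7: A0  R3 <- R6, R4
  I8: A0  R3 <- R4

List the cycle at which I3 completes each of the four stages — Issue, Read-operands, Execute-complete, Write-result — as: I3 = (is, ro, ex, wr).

I3 = (3, 4, 5, 10)

t=1  I1 dispatched to M0
t=2  I1 operands ready | I2 dispatched to M1
t=3  I3 dispatched to A0
t=4  I3 operands ready
t=5  I3 complete
t=7  I1 complete
t=8  R2←I1
t=9  I2 operands ready
t=10  R0←I3
t=14  I2 complete
t=15  R4←I2
t=16  I4 dispatched to M0
t=17  I4 operands ready
t=22  I4 complete
t=23  R4←I4
t=24  I5 dispatched to M1
t=25  I5 operands ready | I6 dispatched to A1
t=26  I7 dispatched to A0
t=30  I5 complete
t=31  R4←I5
t=32  I6 operands ready
t=34  I6 complete
t=35  R6←I6
t=36  I7 operands ready
t=37  I7 complete
t=38  R3←I7
t=39  I8 dispatched to A0
t=40  I8 operands ready
t=41  I8 complete
t=42  R3←I8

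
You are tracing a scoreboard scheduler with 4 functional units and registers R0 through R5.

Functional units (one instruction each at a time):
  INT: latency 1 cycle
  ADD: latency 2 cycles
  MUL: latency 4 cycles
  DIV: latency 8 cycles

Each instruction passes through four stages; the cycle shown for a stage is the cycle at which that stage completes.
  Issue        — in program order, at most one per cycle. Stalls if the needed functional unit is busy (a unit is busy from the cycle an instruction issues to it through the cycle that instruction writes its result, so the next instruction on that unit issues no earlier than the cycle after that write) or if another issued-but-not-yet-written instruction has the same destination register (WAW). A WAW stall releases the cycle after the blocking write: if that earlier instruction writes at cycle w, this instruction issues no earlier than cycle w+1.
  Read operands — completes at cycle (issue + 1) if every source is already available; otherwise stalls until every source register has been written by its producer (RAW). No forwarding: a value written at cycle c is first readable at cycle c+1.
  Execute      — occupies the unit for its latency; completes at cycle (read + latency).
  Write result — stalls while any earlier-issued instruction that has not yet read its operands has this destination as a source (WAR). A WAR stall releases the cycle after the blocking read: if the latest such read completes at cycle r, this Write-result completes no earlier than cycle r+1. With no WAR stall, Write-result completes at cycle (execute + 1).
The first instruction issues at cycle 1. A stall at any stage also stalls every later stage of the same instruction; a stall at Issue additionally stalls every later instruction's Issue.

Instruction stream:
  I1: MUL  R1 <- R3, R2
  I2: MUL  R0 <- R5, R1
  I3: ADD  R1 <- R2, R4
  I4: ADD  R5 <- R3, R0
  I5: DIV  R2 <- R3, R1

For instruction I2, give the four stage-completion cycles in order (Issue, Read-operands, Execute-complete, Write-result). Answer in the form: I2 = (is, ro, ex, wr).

I1: IS=1 RO=2 EX=6 WR=7
I2: IS=8 RO=9 EX=13 WR=14  [struct: MUL busy until I1 writes@7]
I3: IS=9 RO=10 EX=12 WR=13
I4: IS=14 RO=15 EX=17 WR=18  [struct: ADD busy until I3 writes@13]
I5: IS=15 RO=16 EX=24 WR=25

I2 = (8, 9, 13, 14)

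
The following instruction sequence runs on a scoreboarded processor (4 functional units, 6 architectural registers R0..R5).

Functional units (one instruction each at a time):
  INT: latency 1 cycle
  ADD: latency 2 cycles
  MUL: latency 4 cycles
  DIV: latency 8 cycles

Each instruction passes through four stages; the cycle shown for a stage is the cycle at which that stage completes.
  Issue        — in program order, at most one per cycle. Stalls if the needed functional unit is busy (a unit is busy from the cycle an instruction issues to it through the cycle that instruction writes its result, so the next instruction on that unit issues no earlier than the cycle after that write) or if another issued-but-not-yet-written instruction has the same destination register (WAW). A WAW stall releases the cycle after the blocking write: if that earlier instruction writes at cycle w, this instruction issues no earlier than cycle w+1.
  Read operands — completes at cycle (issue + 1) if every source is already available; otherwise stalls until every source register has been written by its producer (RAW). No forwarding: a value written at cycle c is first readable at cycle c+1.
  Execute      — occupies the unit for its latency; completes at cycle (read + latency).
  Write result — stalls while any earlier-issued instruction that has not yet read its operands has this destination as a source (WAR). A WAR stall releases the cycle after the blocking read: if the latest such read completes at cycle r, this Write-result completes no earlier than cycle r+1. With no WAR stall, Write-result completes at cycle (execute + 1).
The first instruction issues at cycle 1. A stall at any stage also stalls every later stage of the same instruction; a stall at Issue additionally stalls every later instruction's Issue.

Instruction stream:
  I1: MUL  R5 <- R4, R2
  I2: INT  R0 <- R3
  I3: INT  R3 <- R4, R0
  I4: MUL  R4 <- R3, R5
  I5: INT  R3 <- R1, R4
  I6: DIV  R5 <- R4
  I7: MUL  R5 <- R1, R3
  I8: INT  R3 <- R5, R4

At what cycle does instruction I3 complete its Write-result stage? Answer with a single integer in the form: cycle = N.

cycle = 9

cycle 1: I1 dispatched to MUL
cycle 2: I1 operands ready · I2 dispatched to INT
cycle 3: I2 operands ready
cycle 4: I2 complete
cycle 5: R0←I2
cycle 6: I1 complete · I3 dispatched to INT
cycle 7: R5←I1 · I3 operands ready
cycle 8: I3 complete · I4 dispatched to MUL
cycle 9: R3←I3
cycle 10: I4 operands ready · I5 dispatched to INT
cycle 11: I6 dispatched to DIV
cycle 14: I4 complete
cycle 15: R4←I4
cycle 16: I5 operands ready · I6 operands ready
cycle 17: I5 complete
cycle 18: R3←I5
cycle 24: I6 complete
cycle 25: R5←I6
cycle 26: I7 dispatched to MUL
cycle 27: I7 operands ready · I8 dispatched to INT
cycle 31: I7 complete
cycle 32: R5←I7
cycle 33: I8 operands ready
cycle 34: I8 complete
cycle 35: R3←I8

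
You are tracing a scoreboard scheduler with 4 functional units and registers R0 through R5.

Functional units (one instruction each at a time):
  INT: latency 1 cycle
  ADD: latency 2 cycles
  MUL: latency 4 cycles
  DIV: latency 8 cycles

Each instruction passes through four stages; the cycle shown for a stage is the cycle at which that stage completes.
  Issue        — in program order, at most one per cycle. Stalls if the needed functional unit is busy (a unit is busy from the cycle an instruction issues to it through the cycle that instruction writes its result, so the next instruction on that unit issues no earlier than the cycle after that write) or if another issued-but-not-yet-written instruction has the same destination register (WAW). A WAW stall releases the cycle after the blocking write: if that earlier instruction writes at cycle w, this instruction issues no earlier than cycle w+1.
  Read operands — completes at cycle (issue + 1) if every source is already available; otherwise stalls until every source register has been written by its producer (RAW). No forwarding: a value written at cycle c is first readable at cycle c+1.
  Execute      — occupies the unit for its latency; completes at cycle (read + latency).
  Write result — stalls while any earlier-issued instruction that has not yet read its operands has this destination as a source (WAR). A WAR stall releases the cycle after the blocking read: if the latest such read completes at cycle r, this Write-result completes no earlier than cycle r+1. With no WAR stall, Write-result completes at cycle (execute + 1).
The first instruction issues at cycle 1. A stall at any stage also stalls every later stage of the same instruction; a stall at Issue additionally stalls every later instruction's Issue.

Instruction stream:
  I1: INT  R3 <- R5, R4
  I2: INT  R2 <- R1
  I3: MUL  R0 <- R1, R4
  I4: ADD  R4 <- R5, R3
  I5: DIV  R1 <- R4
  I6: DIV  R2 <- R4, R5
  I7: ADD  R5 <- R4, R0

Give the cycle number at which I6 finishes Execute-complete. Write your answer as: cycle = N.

cycle = 31

[1] issue I1 (INT)
[2] I1 read-ops
[3] I1 finished on INT
[4] I1→R3
[5] issue I2 (INT)
[6] I2 read-ops · issue I3 (MUL)
[7] I2 finished on INT · I3 read-ops · issue I4 (ADD)
[8] I2→R2 · I4 read-ops · issue I5 (DIV)
[10] I4 finished on ADD
[11] I3 finished on MUL · I4→R4
[12] I3→R0 · I5 read-ops
[20] I5 finished on DIV
[21] I5→R1
[22] issue I6 (DIV)
[23] I6 read-ops · issue I7 (ADD)
[24] I7 read-ops
[26] I7 finished on ADD
[27] I7→R5
[31] I6 finished on DIV
[32] I6→R2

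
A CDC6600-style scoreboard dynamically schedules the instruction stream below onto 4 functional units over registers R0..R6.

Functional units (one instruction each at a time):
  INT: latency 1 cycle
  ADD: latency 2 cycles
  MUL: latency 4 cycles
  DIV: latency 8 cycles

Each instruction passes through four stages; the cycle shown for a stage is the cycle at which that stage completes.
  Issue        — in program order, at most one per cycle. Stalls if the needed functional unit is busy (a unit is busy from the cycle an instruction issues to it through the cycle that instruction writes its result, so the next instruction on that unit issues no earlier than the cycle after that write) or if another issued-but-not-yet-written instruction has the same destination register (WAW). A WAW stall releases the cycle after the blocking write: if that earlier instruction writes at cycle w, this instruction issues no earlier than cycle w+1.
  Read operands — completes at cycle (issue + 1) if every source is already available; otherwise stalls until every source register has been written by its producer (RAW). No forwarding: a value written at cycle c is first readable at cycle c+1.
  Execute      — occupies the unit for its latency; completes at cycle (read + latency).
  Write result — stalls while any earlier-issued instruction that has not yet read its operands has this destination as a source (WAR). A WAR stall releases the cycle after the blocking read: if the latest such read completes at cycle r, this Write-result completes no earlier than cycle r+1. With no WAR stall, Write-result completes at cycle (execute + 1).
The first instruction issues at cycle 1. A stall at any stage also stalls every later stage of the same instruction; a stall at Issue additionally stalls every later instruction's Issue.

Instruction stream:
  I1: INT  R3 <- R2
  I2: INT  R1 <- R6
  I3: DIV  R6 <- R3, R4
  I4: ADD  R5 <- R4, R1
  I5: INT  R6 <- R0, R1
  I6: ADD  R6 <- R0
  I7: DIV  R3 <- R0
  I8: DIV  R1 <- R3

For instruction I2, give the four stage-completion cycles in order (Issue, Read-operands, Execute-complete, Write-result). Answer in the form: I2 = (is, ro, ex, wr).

I1 -> (1, 2, 3, 4)
I2 -> (5, 6, 7, 8)  // struct: INT busy until I1 writes@4
I3 -> (6, 7, 15, 16)
I4 -> (7, 9, 11, 12)  // RAW R1: wait I2 write@8
I5 -> (17, 18, 19, 20)  // WAW R6: wait I3 write@16
I6 -> (21, 22, 24, 25)  // WAW R6: wait I5 write@20
I7 -> (22, 23, 31, 32)
I8 -> (33, 34, 42, 43)  // struct: DIV busy until I7 writes@32

I2 = (5, 6, 7, 8)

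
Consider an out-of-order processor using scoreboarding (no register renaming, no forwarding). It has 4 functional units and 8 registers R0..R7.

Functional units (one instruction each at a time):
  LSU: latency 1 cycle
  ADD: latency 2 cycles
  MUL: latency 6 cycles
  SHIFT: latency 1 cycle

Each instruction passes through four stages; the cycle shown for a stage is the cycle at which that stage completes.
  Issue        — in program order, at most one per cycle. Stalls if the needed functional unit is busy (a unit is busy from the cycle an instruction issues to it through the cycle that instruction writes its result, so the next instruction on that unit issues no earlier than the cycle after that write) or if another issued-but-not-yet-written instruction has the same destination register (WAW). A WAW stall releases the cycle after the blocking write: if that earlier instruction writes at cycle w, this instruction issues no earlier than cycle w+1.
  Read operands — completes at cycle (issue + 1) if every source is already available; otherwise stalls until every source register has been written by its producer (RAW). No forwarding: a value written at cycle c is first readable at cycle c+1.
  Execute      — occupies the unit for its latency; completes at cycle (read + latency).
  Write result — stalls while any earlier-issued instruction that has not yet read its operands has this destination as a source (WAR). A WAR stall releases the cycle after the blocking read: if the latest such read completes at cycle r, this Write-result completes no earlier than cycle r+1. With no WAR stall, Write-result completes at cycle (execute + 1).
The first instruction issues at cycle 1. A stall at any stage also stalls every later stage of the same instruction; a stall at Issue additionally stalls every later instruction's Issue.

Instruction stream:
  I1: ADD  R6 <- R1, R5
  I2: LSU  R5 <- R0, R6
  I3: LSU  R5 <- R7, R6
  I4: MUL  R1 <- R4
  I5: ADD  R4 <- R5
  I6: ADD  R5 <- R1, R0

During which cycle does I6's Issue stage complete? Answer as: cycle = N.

t=1  issue I1 (ADD)
t=2  I1 read-ops | issue I2 (LSU)
t=4  I1 finished on ADD
t=5  I1→R6
t=6  I2 read-ops
t=7  I2 finished on LSU
t=8  I2→R5
t=9  issue I3 (LSU)
t=10  I3 read-ops | issue I4 (MUL)
t=11  I3 finished on LSU | I4 read-ops | issue I5 (ADD)
t=12  I3→R5
t=13  I5 read-ops
t=15  I5 finished on ADD
t=16  I5→R4
t=17  I4 finished on MUL | issue I6 (ADD)
t=18  I4→R1
t=19  I6 read-ops
t=21  I6 finished on ADD
t=22  I6→R5

cycle = 17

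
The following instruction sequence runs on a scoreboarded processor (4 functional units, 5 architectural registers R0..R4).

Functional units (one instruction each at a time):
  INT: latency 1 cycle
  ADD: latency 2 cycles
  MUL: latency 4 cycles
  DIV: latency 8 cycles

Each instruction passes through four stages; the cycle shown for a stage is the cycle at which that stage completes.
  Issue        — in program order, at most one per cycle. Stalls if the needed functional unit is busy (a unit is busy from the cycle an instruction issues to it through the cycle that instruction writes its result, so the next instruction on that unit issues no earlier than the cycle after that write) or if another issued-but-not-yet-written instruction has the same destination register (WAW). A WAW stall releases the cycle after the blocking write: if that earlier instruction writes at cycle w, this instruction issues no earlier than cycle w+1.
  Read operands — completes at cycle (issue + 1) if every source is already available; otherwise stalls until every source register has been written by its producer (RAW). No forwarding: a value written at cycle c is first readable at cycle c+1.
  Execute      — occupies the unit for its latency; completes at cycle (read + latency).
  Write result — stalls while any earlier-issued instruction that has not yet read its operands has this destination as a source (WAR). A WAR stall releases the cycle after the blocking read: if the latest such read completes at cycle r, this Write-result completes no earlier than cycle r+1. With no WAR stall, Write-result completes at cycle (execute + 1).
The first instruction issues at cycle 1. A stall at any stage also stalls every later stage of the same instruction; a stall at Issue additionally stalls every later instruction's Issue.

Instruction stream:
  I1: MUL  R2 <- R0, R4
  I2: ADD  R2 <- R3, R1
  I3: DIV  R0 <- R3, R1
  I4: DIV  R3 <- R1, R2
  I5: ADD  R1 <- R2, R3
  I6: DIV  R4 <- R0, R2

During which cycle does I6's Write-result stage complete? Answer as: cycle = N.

1) issue 1, read 2, done 6, write 7
2) issue 8, read 9, done 11, write 12  <WAW R2: wait I1 write@7>
3) issue 9, read 10, done 18, write 19
4) issue 20, read 21, done 29, write 30  <struct: DIV busy until I3 writes@19>
5) issue 21, read 31, done 33, write 34  <RAW R3: wait I4 write@30>
6) issue 31, read 32, done 40, write 41  <struct: DIV busy until I4 writes@30>

cycle = 41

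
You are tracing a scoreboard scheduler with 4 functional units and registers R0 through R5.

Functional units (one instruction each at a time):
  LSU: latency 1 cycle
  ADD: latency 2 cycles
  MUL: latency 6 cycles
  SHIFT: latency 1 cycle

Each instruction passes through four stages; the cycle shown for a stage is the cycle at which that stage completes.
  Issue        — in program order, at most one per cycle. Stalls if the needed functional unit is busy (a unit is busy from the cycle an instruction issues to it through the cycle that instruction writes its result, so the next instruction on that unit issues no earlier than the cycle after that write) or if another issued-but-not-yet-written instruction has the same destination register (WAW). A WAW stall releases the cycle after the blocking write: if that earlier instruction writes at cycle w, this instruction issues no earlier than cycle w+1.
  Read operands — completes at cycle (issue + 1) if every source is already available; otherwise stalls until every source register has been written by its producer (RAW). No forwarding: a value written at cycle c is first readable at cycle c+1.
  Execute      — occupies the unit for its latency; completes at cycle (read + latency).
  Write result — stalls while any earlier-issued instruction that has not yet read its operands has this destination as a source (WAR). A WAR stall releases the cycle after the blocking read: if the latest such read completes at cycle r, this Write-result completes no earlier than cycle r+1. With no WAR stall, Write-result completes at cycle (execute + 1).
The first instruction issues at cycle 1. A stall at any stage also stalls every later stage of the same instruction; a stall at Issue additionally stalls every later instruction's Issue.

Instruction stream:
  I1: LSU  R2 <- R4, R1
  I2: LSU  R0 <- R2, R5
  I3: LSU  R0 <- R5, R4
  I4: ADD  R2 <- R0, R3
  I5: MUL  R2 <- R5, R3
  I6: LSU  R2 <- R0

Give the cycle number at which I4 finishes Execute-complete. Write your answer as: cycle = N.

I1: IS=1 RO=2 EX=3 WR=4
I2: IS=5 RO=6 EX=7 WR=8  [struct: LSU busy until I1 writes@4]
I3: IS=9 RO=10 EX=11 WR=12  [struct: LSU busy until I2 writes@8]
I4: IS=10 RO=13 EX=15 WR=16  [RAW R0: wait I3 write@12]
I5: IS=17 RO=18 EX=24 WR=25  [WAW R2: wait I4 write@16]
I6: IS=26 RO=27 EX=28 WR=29  [WAW R2: wait I5 write@25]

cycle = 15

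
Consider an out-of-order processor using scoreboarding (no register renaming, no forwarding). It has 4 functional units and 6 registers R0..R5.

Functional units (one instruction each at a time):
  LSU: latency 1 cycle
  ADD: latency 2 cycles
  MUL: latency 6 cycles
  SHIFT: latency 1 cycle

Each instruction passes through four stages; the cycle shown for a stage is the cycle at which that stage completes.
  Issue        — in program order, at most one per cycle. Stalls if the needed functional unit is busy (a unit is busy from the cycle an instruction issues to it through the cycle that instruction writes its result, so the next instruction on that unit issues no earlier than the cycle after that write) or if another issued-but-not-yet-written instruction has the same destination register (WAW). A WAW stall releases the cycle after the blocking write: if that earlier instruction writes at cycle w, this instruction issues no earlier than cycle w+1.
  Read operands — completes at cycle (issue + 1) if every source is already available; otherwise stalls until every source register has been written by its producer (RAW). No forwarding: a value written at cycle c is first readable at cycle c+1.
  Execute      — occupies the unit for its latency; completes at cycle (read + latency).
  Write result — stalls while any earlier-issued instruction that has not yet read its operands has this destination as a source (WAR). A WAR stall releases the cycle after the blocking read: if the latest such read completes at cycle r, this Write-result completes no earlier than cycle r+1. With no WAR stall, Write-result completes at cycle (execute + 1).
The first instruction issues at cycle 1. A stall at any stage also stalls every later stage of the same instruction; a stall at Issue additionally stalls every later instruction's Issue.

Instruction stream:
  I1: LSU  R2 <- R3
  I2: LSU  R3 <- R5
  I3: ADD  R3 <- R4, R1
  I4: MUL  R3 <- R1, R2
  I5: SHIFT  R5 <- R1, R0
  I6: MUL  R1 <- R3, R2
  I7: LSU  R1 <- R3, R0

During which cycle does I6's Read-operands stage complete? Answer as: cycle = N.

cycle = 24

  I1 | 1 | 2 | 3 | 4
  I2 | 5 | 6 | 7 | 8   struct: LSU busy until I1 writes@4
  I3 | 9 | 10 | 12 | 13   WAW R3: wait I2 write@8
  I4 | 14 | 15 | 21 | 22   WAW R3: wait I3 write@13
  I5 | 15 | 16 | 17 | 18
  I6 | 23 | 24 | 30 | 31   struct: MUL busy until I4 writes@22
  I7 | 32 | 33 | 34 | 35   WAW R1: wait I6 write@31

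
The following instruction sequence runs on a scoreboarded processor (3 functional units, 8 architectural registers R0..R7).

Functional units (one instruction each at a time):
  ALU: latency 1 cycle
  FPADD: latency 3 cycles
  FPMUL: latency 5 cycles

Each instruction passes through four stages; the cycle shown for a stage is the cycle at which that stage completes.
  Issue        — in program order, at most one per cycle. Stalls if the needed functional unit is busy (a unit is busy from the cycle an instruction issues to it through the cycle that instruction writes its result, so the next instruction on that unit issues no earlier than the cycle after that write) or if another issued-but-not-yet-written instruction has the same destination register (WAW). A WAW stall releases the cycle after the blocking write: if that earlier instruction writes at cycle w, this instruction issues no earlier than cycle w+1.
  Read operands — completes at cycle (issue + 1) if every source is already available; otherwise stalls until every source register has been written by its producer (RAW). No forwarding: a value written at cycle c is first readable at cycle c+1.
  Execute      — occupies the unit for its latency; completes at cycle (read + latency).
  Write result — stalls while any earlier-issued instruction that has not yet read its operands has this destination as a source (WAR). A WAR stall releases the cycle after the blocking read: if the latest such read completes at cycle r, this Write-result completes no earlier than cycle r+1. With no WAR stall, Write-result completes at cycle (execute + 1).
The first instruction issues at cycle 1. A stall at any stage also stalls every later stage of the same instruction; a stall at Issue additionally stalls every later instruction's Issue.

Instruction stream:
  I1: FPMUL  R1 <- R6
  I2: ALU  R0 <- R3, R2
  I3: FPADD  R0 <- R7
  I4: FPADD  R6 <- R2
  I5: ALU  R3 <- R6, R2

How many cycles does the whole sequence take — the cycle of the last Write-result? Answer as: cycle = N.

cycle = 20

[1] I1→FPMUL
[2] I1 RO | I2→ALU
[3] I2 RO
[4] I2 EX
[5] I2 WR R0
[6] I3→FPADD
[7] I1 EX | I3 RO
[8] I1 WR R1
[10] I3 EX
[11] I3 WR R0
[12] I4→FPADD
[13] I4 RO | I5→ALU
[16] I4 EX
[17] I4 WR R6
[18] I5 RO
[19] I5 EX
[20] I5 WR R3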